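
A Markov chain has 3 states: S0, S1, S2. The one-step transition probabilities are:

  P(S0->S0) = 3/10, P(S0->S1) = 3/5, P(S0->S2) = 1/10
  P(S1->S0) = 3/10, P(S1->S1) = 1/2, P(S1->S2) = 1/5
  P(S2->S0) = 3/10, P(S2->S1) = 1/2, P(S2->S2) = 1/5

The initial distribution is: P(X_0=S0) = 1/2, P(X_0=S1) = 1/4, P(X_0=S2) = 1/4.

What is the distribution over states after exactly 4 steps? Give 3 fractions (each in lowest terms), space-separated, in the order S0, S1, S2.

Propagating the distribution step by step (d_{t+1} = d_t * P):
d_0 = (S0=1/2, S1=1/4, S2=1/4)
  d_1[S0] = 1/2*3/10 + 1/4*3/10 + 1/4*3/10 = 3/10
  d_1[S1] = 1/2*3/5 + 1/4*1/2 + 1/4*1/2 = 11/20
  d_1[S2] = 1/2*1/10 + 1/4*1/5 + 1/4*1/5 = 3/20
d_1 = (S0=3/10, S1=11/20, S2=3/20)
  d_2[S0] = 3/10*3/10 + 11/20*3/10 + 3/20*3/10 = 3/10
  d_2[S1] = 3/10*3/5 + 11/20*1/2 + 3/20*1/2 = 53/100
  d_2[S2] = 3/10*1/10 + 11/20*1/5 + 3/20*1/5 = 17/100
d_2 = (S0=3/10, S1=53/100, S2=17/100)
  d_3[S0] = 3/10*3/10 + 53/100*3/10 + 17/100*3/10 = 3/10
  d_3[S1] = 3/10*3/5 + 53/100*1/2 + 17/100*1/2 = 53/100
  d_3[S2] = 3/10*1/10 + 53/100*1/5 + 17/100*1/5 = 17/100
d_3 = (S0=3/10, S1=53/100, S2=17/100)
  d_4[S0] = 3/10*3/10 + 53/100*3/10 + 17/100*3/10 = 3/10
  d_4[S1] = 3/10*3/5 + 53/100*1/2 + 17/100*1/2 = 53/100
  d_4[S2] = 3/10*1/10 + 53/100*1/5 + 17/100*1/5 = 17/100
d_4 = (S0=3/10, S1=53/100, S2=17/100)

Answer: 3/10 53/100 17/100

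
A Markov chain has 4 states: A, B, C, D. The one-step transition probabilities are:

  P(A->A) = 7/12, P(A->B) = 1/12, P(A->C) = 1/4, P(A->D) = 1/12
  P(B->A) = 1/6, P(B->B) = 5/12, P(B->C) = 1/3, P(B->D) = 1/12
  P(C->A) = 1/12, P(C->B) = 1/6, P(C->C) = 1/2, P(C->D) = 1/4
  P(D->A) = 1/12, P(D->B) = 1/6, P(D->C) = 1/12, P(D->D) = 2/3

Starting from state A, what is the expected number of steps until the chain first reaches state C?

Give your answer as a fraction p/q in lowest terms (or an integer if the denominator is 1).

Answer: 48/11

Derivation:
Let h_i = expected steps to first reach C from state i.
Boundary: h_C = 0.
First-step equations for the other states:
  h_A = 1 + 7/12*h_A + 1/12*h_B + 1/4*h_C + 1/12*h_D
  h_B = 1 + 1/6*h_A + 5/12*h_B + 1/3*h_C + 1/12*h_D
  h_D = 1 + 1/12*h_A + 1/6*h_B + 1/12*h_C + 2/3*h_D

Substituting h_C = 0 and rearranging gives the linear system (I - Q) h = 1:
  [5/12, -1/12, -1/12] . (h_A, h_B, h_D) = 1
  [-1/6, 7/12, -1/12] . (h_A, h_B, h_D) = 1
  [-1/12, -1/6, 1/3] . (h_A, h_B, h_D) = 1

Solving yields:
  h_A = 48/11
  h_B = 42/11
  h_D = 6

Starting state is A, so the expected hitting time is h_A = 48/11.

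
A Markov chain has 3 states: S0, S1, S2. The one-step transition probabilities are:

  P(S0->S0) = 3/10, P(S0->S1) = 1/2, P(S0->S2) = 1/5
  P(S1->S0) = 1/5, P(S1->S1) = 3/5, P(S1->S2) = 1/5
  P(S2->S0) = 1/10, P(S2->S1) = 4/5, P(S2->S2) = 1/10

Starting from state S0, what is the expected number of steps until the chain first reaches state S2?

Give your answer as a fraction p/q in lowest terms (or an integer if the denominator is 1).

Answer: 5

Derivation:
Let h_i = expected steps to first reach S2 from state i.
Boundary: h_S2 = 0.
First-step equations for the other states:
  h_S0 = 1 + 3/10*h_S0 + 1/2*h_S1 + 1/5*h_S2
  h_S1 = 1 + 1/5*h_S0 + 3/5*h_S1 + 1/5*h_S2

Substituting h_S2 = 0 and rearranging gives the linear system (I - Q) h = 1:
  [7/10, -1/2] . (h_S0, h_S1) = 1
  [-1/5, 2/5] . (h_S0, h_S1) = 1

Solving yields:
  h_S0 = 5
  h_S1 = 5

Starting state is S0, so the expected hitting time is h_S0 = 5.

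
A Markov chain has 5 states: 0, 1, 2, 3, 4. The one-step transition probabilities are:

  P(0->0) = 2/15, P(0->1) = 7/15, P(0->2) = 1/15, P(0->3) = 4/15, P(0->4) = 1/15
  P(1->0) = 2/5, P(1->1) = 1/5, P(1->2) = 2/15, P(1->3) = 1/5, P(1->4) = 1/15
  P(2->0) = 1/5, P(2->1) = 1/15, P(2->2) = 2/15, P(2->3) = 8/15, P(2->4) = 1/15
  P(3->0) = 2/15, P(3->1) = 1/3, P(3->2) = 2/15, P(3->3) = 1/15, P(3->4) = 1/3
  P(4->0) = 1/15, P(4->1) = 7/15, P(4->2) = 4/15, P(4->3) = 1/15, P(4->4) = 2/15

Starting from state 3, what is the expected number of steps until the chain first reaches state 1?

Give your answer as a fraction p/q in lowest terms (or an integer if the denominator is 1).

Let h_i = expected steps to first reach 1 from state i.
Boundary: h_1 = 0.
First-step equations for the other states:
  h_0 = 1 + 2/15*h_0 + 7/15*h_1 + 1/15*h_2 + 4/15*h_3 + 1/15*h_4
  h_2 = 1 + 1/5*h_0 + 1/15*h_1 + 2/15*h_2 + 8/15*h_3 + 1/15*h_4
  h_3 = 1 + 2/15*h_0 + 1/3*h_1 + 2/15*h_2 + 1/15*h_3 + 1/3*h_4
  h_4 = 1 + 1/15*h_0 + 7/15*h_1 + 4/15*h_2 + 1/15*h_3 + 2/15*h_4

Substituting h_1 = 0 and rearranging gives the linear system (I - Q) h = 1:
  [13/15, -1/15, -4/15, -1/15] . (h_0, h_2, h_3, h_4) = 1
  [-1/5, 13/15, -8/15, -1/15] . (h_0, h_2, h_3, h_4) = 1
  [-2/15, -2/15, 14/15, -1/3] . (h_0, h_2, h_3, h_4) = 1
  [-1/15, -4/15, -1/15, 13/15] . (h_0, h_2, h_3, h_4) = 1

Solving yields:
  h_0 = 5388/2101
  h_2 = 7932/2101
  h_3 = 6210/2101
  h_4 = 5757/2101

Starting state is 3, so the expected hitting time is h_3 = 6210/2101.

Answer: 6210/2101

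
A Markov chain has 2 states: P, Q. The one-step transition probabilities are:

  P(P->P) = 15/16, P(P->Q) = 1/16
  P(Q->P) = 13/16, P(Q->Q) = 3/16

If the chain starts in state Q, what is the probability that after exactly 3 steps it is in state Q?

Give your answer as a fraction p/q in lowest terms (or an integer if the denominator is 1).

Computing P^3 by repeated multiplication:
P^1 =
  P: [15/16, 1/16]
  Q: [13/16, 3/16]
P^2 =
  P: [119/128, 9/128]
  Q: [117/128, 11/128]
P^3 =
  P: [951/1024, 73/1024]
  Q: [949/1024, 75/1024]

(P^3)[Q -> Q] = 75/1024

Answer: 75/1024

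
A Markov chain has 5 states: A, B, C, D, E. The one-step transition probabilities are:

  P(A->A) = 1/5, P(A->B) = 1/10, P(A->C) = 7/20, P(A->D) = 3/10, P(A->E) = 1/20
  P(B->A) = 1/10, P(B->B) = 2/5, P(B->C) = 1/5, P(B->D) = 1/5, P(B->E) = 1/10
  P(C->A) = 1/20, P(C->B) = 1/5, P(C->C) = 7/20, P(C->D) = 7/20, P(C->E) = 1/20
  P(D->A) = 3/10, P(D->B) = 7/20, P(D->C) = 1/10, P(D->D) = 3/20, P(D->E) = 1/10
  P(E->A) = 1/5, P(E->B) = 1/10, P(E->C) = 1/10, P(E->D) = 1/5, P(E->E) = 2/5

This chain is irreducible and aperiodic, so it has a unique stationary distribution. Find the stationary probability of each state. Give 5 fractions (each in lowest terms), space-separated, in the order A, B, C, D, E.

Answer: 925/5626 403/1552 5013/22504 5355/22504 5185/45008

Derivation:
The stationary distribution satisfies pi = pi * P, i.e.:
  pi_A = 1/5*pi_A + 1/10*pi_B + 1/20*pi_C + 3/10*pi_D + 1/5*pi_E
  pi_B = 1/10*pi_A + 2/5*pi_B + 1/5*pi_C + 7/20*pi_D + 1/10*pi_E
  pi_C = 7/20*pi_A + 1/5*pi_B + 7/20*pi_C + 1/10*pi_D + 1/10*pi_E
  pi_D = 3/10*pi_A + 1/5*pi_B + 7/20*pi_C + 3/20*pi_D + 1/5*pi_E
  pi_E = 1/20*pi_A + 1/10*pi_B + 1/20*pi_C + 1/10*pi_D + 2/5*pi_E
with normalization: pi_A + pi_B + pi_C + pi_D + pi_E = 1.

Using the first 4 balance equations plus normalization, the linear system A*pi = b is:
  [-4/5, 1/10, 1/20, 3/10, 1/5] . pi = 0
  [1/10, -3/5, 1/5, 7/20, 1/10] . pi = 0
  [7/20, 1/5, -13/20, 1/10, 1/10] . pi = 0
  [3/10, 1/5, 7/20, -17/20, 1/5] . pi = 0
  [1, 1, 1, 1, 1] . pi = 1

Solving yields:
  pi_A = 925/5626
  pi_B = 403/1552
  pi_C = 5013/22504
  pi_D = 5355/22504
  pi_E = 5185/45008

Verification (pi * P):
  925/5626*1/5 + 403/1552*1/10 + 5013/22504*1/20 + 5355/22504*3/10 + 5185/45008*1/5 = 925/5626 = pi_A  (ok)
  925/5626*1/10 + 403/1552*2/5 + 5013/22504*1/5 + 5355/22504*7/20 + 5185/45008*1/10 = 403/1552 = pi_B  (ok)
  925/5626*7/20 + 403/1552*1/5 + 5013/22504*7/20 + 5355/22504*1/10 + 5185/45008*1/10 = 5013/22504 = pi_C  (ok)
  925/5626*3/10 + 403/1552*1/5 + 5013/22504*7/20 + 5355/22504*3/20 + 5185/45008*1/5 = 5355/22504 = pi_D  (ok)
  925/5626*1/20 + 403/1552*1/10 + 5013/22504*1/20 + 5355/22504*1/10 + 5185/45008*2/5 = 5185/45008 = pi_E  (ok)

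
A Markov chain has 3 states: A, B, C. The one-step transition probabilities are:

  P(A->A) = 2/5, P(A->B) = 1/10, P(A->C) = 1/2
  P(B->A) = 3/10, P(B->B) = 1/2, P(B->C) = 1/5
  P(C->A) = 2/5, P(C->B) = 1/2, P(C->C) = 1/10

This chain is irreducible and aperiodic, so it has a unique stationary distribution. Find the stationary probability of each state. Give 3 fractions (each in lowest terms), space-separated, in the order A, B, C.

Answer: 35/96 17/48 9/32

Derivation:
The stationary distribution satisfies pi = pi * P, i.e.:
  pi_A = 2/5*pi_A + 3/10*pi_B + 2/5*pi_C
  pi_B = 1/10*pi_A + 1/2*pi_B + 1/2*pi_C
  pi_C = 1/2*pi_A + 1/5*pi_B + 1/10*pi_C
with normalization: pi_A + pi_B + pi_C = 1.

Using the first 2 balance equations plus normalization, the linear system A*pi = b is:
  [-3/5, 3/10, 2/5] . pi = 0
  [1/10, -1/2, 1/2] . pi = 0
  [1, 1, 1] . pi = 1

Solving yields:
  pi_A = 35/96
  pi_B = 17/48
  pi_C = 9/32

Verification (pi * P):
  35/96*2/5 + 17/48*3/10 + 9/32*2/5 = 35/96 = pi_A  (ok)
  35/96*1/10 + 17/48*1/2 + 9/32*1/2 = 17/48 = pi_B  (ok)
  35/96*1/2 + 17/48*1/5 + 9/32*1/10 = 9/32 = pi_C  (ok)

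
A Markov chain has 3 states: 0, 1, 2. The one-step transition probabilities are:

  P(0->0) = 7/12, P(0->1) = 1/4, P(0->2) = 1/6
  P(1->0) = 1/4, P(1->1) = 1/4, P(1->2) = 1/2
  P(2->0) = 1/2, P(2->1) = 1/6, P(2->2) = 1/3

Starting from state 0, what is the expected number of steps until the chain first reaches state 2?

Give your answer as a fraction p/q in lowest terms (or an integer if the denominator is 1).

Let h_i = expected steps to first reach 2 from state i.
Boundary: h_2 = 0.
First-step equations for the other states:
  h_0 = 1 + 7/12*h_0 + 1/4*h_1 + 1/6*h_2
  h_1 = 1 + 1/4*h_0 + 1/4*h_1 + 1/2*h_2

Substituting h_2 = 0 and rearranging gives the linear system (I - Q) h = 1:
  [5/12, -1/4] . (h_0, h_1) = 1
  [-1/4, 3/4] . (h_0, h_1) = 1

Solving yields:
  h_0 = 4
  h_1 = 8/3

Starting state is 0, so the expected hitting time is h_0 = 4.

Answer: 4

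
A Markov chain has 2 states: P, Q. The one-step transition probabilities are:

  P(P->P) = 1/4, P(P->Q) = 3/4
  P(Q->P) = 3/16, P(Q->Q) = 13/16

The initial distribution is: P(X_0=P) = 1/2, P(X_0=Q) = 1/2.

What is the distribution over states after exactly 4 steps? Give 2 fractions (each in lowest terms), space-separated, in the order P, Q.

Answer: 26215/131072 104857/131072

Derivation:
Propagating the distribution step by step (d_{t+1} = d_t * P):
d_0 = (P=1/2, Q=1/2)
  d_1[P] = 1/2*1/4 + 1/2*3/16 = 7/32
  d_1[Q] = 1/2*3/4 + 1/2*13/16 = 25/32
d_1 = (P=7/32, Q=25/32)
  d_2[P] = 7/32*1/4 + 25/32*3/16 = 103/512
  d_2[Q] = 7/32*3/4 + 25/32*13/16 = 409/512
d_2 = (P=103/512, Q=409/512)
  d_3[P] = 103/512*1/4 + 409/512*3/16 = 1639/8192
  d_3[Q] = 103/512*3/4 + 409/512*13/16 = 6553/8192
d_3 = (P=1639/8192, Q=6553/8192)
  d_4[P] = 1639/8192*1/4 + 6553/8192*3/16 = 26215/131072
  d_4[Q] = 1639/8192*3/4 + 6553/8192*13/16 = 104857/131072
d_4 = (P=26215/131072, Q=104857/131072)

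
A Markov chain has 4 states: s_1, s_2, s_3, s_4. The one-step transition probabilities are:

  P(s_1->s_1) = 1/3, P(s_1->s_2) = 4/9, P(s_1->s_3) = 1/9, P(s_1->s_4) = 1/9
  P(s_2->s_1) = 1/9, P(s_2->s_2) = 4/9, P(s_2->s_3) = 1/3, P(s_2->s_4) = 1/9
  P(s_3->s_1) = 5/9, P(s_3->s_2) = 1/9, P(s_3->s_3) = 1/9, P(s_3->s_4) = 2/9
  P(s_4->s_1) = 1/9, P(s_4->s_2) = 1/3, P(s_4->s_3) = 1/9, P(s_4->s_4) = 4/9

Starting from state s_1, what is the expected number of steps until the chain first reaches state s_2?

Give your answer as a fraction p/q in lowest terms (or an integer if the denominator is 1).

Answer: 243/94

Derivation:
Let h_i = expected steps to first reach s_2 from state i.
Boundary: h_s_2 = 0.
First-step equations for the other states:
  h_s_1 = 1 + 1/3*h_s_1 + 4/9*h_s_2 + 1/9*h_s_3 + 1/9*h_s_4
  h_s_3 = 1 + 5/9*h_s_1 + 1/9*h_s_2 + 1/9*h_s_3 + 2/9*h_s_4
  h_s_4 = 1 + 1/9*h_s_1 + 1/3*h_s_2 + 1/9*h_s_3 + 4/9*h_s_4

Substituting h_s_2 = 0 and rearranging gives the linear system (I - Q) h = 1:
  [2/3, -1/9, -1/9] . (h_s_1, h_s_3, h_s_4) = 1
  [-5/9, 8/9, -2/9] . (h_s_1, h_s_3, h_s_4) = 1
  [-1/9, -1/9, 5/9] . (h_s_1, h_s_3, h_s_4) = 1

Solving yields:
  h_s_1 = 243/94
  h_s_3 = 657/188
  h_s_4 = 567/188

Starting state is s_1, so the expected hitting time is h_s_1 = 243/94.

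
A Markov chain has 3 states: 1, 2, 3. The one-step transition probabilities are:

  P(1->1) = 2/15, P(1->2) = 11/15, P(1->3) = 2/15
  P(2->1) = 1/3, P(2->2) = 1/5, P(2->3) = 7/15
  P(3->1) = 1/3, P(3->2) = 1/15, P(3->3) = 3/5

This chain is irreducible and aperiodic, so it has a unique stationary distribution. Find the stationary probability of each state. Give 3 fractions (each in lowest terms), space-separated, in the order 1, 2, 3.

The stationary distribution satisfies pi = pi * P, i.e.:
  pi_1 = 2/15*pi_1 + 1/3*pi_2 + 1/3*pi_3
  pi_2 = 11/15*pi_1 + 1/5*pi_2 + 1/15*pi_3
  pi_3 = 2/15*pi_1 + 7/15*pi_2 + 3/5*pi_3
with normalization: pi_1 + pi_2 + pi_3 = 1.

Using the first 2 balance equations plus normalization, the linear system A*pi = b is:
  [-13/15, 1/3, 1/3] . pi = 0
  [11/15, -4/5, 1/15] . pi = 0
  [1, 1, 1] . pi = 1

Solving yields:
  pi_1 = 5/18
  pi_2 = 34/117
  pi_3 = 101/234

Verification (pi * P):
  5/18*2/15 + 34/117*1/3 + 101/234*1/3 = 5/18 = pi_1  (ok)
  5/18*11/15 + 34/117*1/5 + 101/234*1/15 = 34/117 = pi_2  (ok)
  5/18*2/15 + 34/117*7/15 + 101/234*3/5 = 101/234 = pi_3  (ok)

Answer: 5/18 34/117 101/234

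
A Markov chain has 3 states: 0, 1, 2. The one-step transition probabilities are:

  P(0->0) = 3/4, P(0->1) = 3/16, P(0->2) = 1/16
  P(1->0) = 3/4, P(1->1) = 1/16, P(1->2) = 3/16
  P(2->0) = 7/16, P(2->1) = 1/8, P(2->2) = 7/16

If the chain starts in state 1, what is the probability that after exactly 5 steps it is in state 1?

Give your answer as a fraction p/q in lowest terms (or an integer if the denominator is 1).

Computing P^5 by repeated multiplication:
P^1 =
  0: [3/4, 3/16, 1/16]
  1: [3/4, 1/16, 3/16]
  2: [7/16, 1/8, 7/16]
P^2 =
  0: [187/256, 41/256, 7/64]
  1: [177/256, 43/256, 9/64]
  2: [157/256, 37/256, 31/128]
P^3 =
  0: [733/1024, 329/2048, 253/2048]
  1: [723/1024, 323/2048, 279/2048]
  2: [1381/2048, 79/512, 351/2048]
P^4 =
  0: [23311/32768, 5233/32768, 33/256]
  1: [23181/32768, 5219/32768, 273/2048]
  2: [22821/32768, 5161/32768, 2393/16384]
P^5 =
  0: [2907/4096, 41807/262144, 34289/262144]
  1: [23211/32768, 41749/262144, 34707/262144]
  2: [184643/262144, 20799/131072, 35903/262144]

(P^5)[1 -> 1] = 41749/262144

Answer: 41749/262144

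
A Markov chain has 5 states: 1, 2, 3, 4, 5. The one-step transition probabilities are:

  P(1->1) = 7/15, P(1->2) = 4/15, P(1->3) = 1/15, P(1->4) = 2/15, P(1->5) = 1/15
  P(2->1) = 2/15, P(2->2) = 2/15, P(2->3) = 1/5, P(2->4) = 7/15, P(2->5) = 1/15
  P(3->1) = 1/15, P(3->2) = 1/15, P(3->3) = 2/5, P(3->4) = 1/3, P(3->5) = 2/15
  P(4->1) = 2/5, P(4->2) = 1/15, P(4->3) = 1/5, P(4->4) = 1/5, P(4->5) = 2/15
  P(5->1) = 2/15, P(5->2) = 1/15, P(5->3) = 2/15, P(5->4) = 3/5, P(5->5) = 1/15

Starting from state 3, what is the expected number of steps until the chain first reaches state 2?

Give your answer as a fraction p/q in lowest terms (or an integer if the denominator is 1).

Let h_i = expected steps to first reach 2 from state i.
Boundary: h_2 = 0.
First-step equations for the other states:
  h_1 = 1 + 7/15*h_1 + 4/15*h_2 + 1/15*h_3 + 2/15*h_4 + 1/15*h_5
  h_3 = 1 + 1/15*h_1 + 1/15*h_2 + 2/5*h_3 + 1/3*h_4 + 2/15*h_5
  h_4 = 1 + 2/5*h_1 + 1/15*h_2 + 1/5*h_3 + 1/5*h_4 + 2/15*h_5
  h_5 = 1 + 2/15*h_1 + 1/15*h_2 + 2/15*h_3 + 3/5*h_4 + 1/15*h_5

Substituting h_2 = 0 and rearranging gives the linear system (I - Q) h = 1:
  [8/15, -1/15, -2/15, -1/15] . (h_1, h_3, h_4, h_5) = 1
  [-1/15, 3/5, -1/3, -2/15] . (h_1, h_3, h_4, h_5) = 1
  [-2/5, -1/5, 4/5, -2/15] . (h_1, h_3, h_4, h_5) = 1
  [-2/15, -2/15, -3/5, 14/15] . (h_1, h_3, h_4, h_5) = 1

Solving yields:
  h_1 = 28635/4963
  h_3 = 40875/4963
  h_4 = 5325/709
  h_5 = 39210/4963

Starting state is 3, so the expected hitting time is h_3 = 40875/4963.

Answer: 40875/4963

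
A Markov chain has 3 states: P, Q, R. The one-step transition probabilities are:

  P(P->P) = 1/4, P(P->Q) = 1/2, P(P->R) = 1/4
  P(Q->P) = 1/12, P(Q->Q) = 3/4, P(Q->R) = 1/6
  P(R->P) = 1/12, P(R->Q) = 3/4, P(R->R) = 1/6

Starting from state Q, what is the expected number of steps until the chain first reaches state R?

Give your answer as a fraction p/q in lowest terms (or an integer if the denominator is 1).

Answer: 40/7

Derivation:
Let h_i = expected steps to first reach R from state i.
Boundary: h_R = 0.
First-step equations for the other states:
  h_P = 1 + 1/4*h_P + 1/2*h_Q + 1/4*h_R
  h_Q = 1 + 1/12*h_P + 3/4*h_Q + 1/6*h_R

Substituting h_R = 0 and rearranging gives the linear system (I - Q) h = 1:
  [3/4, -1/2] . (h_P, h_Q) = 1
  [-1/12, 1/4] . (h_P, h_Q) = 1

Solving yields:
  h_P = 36/7
  h_Q = 40/7

Starting state is Q, so the expected hitting time is h_Q = 40/7.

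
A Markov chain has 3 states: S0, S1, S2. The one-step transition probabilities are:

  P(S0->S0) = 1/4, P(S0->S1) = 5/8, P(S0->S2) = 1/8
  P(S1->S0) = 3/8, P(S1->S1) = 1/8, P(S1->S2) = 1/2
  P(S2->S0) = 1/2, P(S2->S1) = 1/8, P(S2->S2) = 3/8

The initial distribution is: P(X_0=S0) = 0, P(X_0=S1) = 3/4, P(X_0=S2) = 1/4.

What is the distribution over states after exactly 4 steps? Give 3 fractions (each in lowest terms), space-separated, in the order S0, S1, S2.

Answer: 757/2048 157/512 663/2048

Derivation:
Propagating the distribution step by step (d_{t+1} = d_t * P):
d_0 = (S0=0, S1=3/4, S2=1/4)
  d_1[S0] = 0*1/4 + 3/4*3/8 + 1/4*1/2 = 13/32
  d_1[S1] = 0*5/8 + 3/4*1/8 + 1/4*1/8 = 1/8
  d_1[S2] = 0*1/8 + 3/4*1/2 + 1/4*3/8 = 15/32
d_1 = (S0=13/32, S1=1/8, S2=15/32)
  d_2[S0] = 13/32*1/4 + 1/8*3/8 + 15/32*1/2 = 49/128
  d_2[S1] = 13/32*5/8 + 1/8*1/8 + 15/32*1/8 = 21/64
  d_2[S2] = 13/32*1/8 + 1/8*1/2 + 15/32*3/8 = 37/128
d_2 = (S0=49/128, S1=21/64, S2=37/128)
  d_3[S0] = 49/128*1/4 + 21/64*3/8 + 37/128*1/2 = 93/256
  d_3[S1] = 49/128*5/8 + 21/64*1/8 + 37/128*1/8 = 81/256
  d_3[S2] = 49/128*1/8 + 21/64*1/2 + 37/128*3/8 = 41/128
d_3 = (S0=93/256, S1=81/256, S2=41/128)
  d_4[S0] = 93/256*1/4 + 81/256*3/8 + 41/128*1/2 = 757/2048
  d_4[S1] = 93/256*5/8 + 81/256*1/8 + 41/128*1/8 = 157/512
  d_4[S2] = 93/256*1/8 + 81/256*1/2 + 41/128*3/8 = 663/2048
d_4 = (S0=757/2048, S1=157/512, S2=663/2048)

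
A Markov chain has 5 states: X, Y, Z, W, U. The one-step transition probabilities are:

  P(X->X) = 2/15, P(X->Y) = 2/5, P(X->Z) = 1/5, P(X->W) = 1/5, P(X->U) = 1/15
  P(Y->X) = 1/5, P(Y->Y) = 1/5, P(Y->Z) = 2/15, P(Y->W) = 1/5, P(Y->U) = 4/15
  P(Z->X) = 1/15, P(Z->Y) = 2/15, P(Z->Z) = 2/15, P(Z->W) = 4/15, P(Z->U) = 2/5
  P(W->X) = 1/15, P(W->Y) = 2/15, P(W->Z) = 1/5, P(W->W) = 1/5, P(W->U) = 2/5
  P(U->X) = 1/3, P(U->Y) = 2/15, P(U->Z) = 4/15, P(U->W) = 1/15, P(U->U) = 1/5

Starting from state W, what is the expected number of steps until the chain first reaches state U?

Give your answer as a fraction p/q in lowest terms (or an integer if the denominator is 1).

Let h_i = expected steps to first reach U from state i.
Boundary: h_U = 0.
First-step equations for the other states:
  h_X = 1 + 2/15*h_X + 2/5*h_Y + 1/5*h_Z + 1/5*h_W + 1/15*h_U
  h_Y = 1 + 1/5*h_X + 1/5*h_Y + 2/15*h_Z + 1/5*h_W + 4/15*h_U
  h_Z = 1 + 1/15*h_X + 2/15*h_Y + 2/15*h_Z + 4/15*h_W + 2/5*h_U
  h_W = 1 + 1/15*h_X + 2/15*h_Y + 1/5*h_Z + 1/5*h_W + 2/5*h_U

Substituting h_U = 0 and rearranging gives the linear system (I - Q) h = 1:
  [13/15, -2/5, -1/5, -1/5] . (h_X, h_Y, h_Z, h_W) = 1
  [-1/5, 4/5, -2/15, -1/5] . (h_X, h_Y, h_Z, h_W) = 1
  [-1/15, -2/15, 13/15, -4/15] . (h_X, h_Y, h_Z, h_W) = 1
  [-1/15, -2/15, -1/5, 4/5] . (h_X, h_Y, h_Z, h_W) = 1

Solving yields:
  h_X = 1995/487
  h_Y = 1695/487
  h_Z = 1410/487
  h_W = 1410/487

Starting state is W, so the expected hitting time is h_W = 1410/487.

Answer: 1410/487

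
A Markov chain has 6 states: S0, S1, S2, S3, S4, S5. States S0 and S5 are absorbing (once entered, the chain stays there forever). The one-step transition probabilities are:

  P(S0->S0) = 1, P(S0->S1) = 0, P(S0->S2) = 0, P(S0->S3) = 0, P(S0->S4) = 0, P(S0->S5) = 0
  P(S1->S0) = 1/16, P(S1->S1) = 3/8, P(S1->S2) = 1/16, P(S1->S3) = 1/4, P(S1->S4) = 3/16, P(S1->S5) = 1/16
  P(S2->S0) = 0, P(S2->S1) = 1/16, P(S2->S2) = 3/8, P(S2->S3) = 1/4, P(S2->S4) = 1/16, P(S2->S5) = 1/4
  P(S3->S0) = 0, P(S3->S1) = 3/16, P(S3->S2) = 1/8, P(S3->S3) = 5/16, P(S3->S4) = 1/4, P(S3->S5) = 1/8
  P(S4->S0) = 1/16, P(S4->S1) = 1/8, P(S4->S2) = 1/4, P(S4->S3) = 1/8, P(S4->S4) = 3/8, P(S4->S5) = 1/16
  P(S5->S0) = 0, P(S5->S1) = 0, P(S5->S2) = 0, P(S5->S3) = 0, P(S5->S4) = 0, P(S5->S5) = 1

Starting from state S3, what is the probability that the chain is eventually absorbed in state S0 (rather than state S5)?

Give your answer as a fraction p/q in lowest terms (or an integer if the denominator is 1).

Answer: 923/5286

Derivation:
Let a_i = P(absorbed in S0 | start in state i).
Boundary conditions: a_S0 = 1, a_S5 = 0.
For each transient state i, a_i = sum_j P(i->j) * a_j:
  a_S1 = 1/16*a_S0 + 3/8*a_S1 + 1/16*a_S2 + 1/4*a_S3 + 3/16*a_S4 + 1/16*a_S5
  a_S2 = 0*a_S0 + 1/16*a_S1 + 3/8*a_S2 + 1/4*a_S3 + 1/16*a_S4 + 1/4*a_S5
  a_S3 = 0*a_S0 + 3/16*a_S1 + 1/8*a_S2 + 5/16*a_S3 + 1/4*a_S4 + 1/8*a_S5
  a_S4 = 1/16*a_S0 + 1/8*a_S1 + 1/4*a_S2 + 1/8*a_S3 + 3/8*a_S4 + 1/16*a_S5

Substituting a_S0 = 1 and a_S5 = 0, rearrange to (I - Q) a = r where r[i] = P(i -> S0):
  [5/8, -1/16, -1/4, -3/16] . (a_S1, a_S2, a_S3, a_S4) = 1/16
  [-1/16, 5/8, -1/4, -1/16] . (a_S1, a_S2, a_S3, a_S4) = 0
  [-3/16, -1/8, 11/16, -1/4] . (a_S1, a_S2, a_S3, a_S4) = 0
  [-1/8, -1/4, -1/8, 5/8] . (a_S1, a_S2, a_S3, a_S4) = 1/16

Solving yields:
  a_S1 = 443/1762
  a_S2 = 625/5286
  a_S3 = 923/5286
  a_S4 = 1229/5286

Starting state is S3, so the absorption probability is a_S3 = 923/5286.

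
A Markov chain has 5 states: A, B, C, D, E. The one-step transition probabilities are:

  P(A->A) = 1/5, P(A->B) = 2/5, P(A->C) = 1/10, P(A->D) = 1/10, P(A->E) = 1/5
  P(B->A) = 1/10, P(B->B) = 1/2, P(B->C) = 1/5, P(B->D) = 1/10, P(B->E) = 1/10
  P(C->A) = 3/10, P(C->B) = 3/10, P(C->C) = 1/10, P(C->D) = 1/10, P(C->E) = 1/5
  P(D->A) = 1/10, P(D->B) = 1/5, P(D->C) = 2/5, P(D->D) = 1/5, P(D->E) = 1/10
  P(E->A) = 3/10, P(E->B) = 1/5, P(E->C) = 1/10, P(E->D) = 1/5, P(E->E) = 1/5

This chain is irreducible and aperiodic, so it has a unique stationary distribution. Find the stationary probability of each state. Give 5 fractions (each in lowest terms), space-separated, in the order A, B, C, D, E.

Answer: 741/4039 419/1154 1411/8078 1033/8078 1219/8078

Derivation:
The stationary distribution satisfies pi = pi * P, i.e.:
  pi_A = 1/5*pi_A + 1/10*pi_B + 3/10*pi_C + 1/10*pi_D + 3/10*pi_E
  pi_B = 2/5*pi_A + 1/2*pi_B + 3/10*pi_C + 1/5*pi_D + 1/5*pi_E
  pi_C = 1/10*pi_A + 1/5*pi_B + 1/10*pi_C + 2/5*pi_D + 1/10*pi_E
  pi_D = 1/10*pi_A + 1/10*pi_B + 1/10*pi_C + 1/5*pi_D + 1/5*pi_E
  pi_E = 1/5*pi_A + 1/10*pi_B + 1/5*pi_C + 1/10*pi_D + 1/5*pi_E
with normalization: pi_A + pi_B + pi_C + pi_D + pi_E = 1.

Using the first 4 balance equations plus normalization, the linear system A*pi = b is:
  [-4/5, 1/10, 3/10, 1/10, 3/10] . pi = 0
  [2/5, -1/2, 3/10, 1/5, 1/5] . pi = 0
  [1/10, 1/5, -9/10, 2/5, 1/10] . pi = 0
  [1/10, 1/10, 1/10, -4/5, 1/5] . pi = 0
  [1, 1, 1, 1, 1] . pi = 1

Solving yields:
  pi_A = 741/4039
  pi_B = 419/1154
  pi_C = 1411/8078
  pi_D = 1033/8078
  pi_E = 1219/8078

Verification (pi * P):
  741/4039*1/5 + 419/1154*1/10 + 1411/8078*3/10 + 1033/8078*1/10 + 1219/8078*3/10 = 741/4039 = pi_A  (ok)
  741/4039*2/5 + 419/1154*1/2 + 1411/8078*3/10 + 1033/8078*1/5 + 1219/8078*1/5 = 419/1154 = pi_B  (ok)
  741/4039*1/10 + 419/1154*1/5 + 1411/8078*1/10 + 1033/8078*2/5 + 1219/8078*1/10 = 1411/8078 = pi_C  (ok)
  741/4039*1/10 + 419/1154*1/10 + 1411/8078*1/10 + 1033/8078*1/5 + 1219/8078*1/5 = 1033/8078 = pi_D  (ok)
  741/4039*1/5 + 419/1154*1/10 + 1411/8078*1/5 + 1033/8078*1/10 + 1219/8078*1/5 = 1219/8078 = pi_E  (ok)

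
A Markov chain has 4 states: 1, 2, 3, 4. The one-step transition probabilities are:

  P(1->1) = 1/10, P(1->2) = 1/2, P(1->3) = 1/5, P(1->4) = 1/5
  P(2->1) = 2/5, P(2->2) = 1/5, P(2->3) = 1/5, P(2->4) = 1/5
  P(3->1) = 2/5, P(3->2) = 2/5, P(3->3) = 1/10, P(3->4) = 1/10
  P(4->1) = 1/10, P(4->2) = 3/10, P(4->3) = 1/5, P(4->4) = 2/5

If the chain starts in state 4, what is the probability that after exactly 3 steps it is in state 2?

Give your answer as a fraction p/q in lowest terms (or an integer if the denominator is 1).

Answer: 337/1000

Derivation:
Computing P^3 by repeated multiplication:
P^1 =
  1: [1/10, 1/2, 1/5, 1/5]
  2: [2/5, 1/5, 1/5, 1/5]
  3: [2/5, 2/5, 1/10, 1/10]
  4: [1/10, 3/10, 1/5, 2/5]
P^2 =
  1: [31/100, 29/100, 9/50, 11/50]
  2: [11/50, 19/50, 9/50, 11/50]
  3: [1/4, 7/20, 19/100, 21/100]
  4: [1/4, 31/100, 9/50, 13/50]
P^3 =
  1: [241/1000, 351/1000, 91/500, 113/500]
  2: [67/250, 81/250, 91/500, 113/500]
  3: [131/500, 167/500, 181/1000, 223/1000]
  4: [247/1000, 337/1000, 91/500, 117/500]

(P^3)[4 -> 2] = 337/1000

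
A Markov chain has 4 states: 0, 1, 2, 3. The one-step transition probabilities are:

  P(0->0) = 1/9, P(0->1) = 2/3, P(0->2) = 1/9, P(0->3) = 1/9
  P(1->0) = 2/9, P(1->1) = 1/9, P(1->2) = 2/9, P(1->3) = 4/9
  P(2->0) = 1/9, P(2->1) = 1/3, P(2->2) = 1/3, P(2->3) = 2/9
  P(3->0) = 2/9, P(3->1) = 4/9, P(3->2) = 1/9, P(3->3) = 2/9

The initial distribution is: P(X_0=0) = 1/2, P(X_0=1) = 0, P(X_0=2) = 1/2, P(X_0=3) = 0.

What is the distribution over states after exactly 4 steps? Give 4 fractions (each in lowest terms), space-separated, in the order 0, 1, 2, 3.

Propagating the distribution step by step (d_{t+1} = d_t * P):
d_0 = (0=1/2, 1=0, 2=1/2, 3=0)
  d_1[0] = 1/2*1/9 + 0*2/9 + 1/2*1/9 + 0*2/9 = 1/9
  d_1[1] = 1/2*2/3 + 0*1/9 + 1/2*1/3 + 0*4/9 = 1/2
  d_1[2] = 1/2*1/9 + 0*2/9 + 1/2*1/3 + 0*1/9 = 2/9
  d_1[3] = 1/2*1/9 + 0*4/9 + 1/2*2/9 + 0*2/9 = 1/6
d_1 = (0=1/9, 1=1/2, 2=2/9, 3=1/6)
  d_2[0] = 1/9*1/9 + 1/2*2/9 + 2/9*1/9 + 1/6*2/9 = 5/27
  d_2[1] = 1/9*2/3 + 1/2*1/9 + 2/9*1/3 + 1/6*4/9 = 5/18
  d_2[2] = 1/9*1/9 + 1/2*2/9 + 2/9*1/3 + 1/6*1/9 = 35/162
  d_2[3] = 1/9*1/9 + 1/2*4/9 + 2/9*2/9 + 1/6*2/9 = 26/81
d_2 = (0=5/27, 1=5/18, 2=35/162, 3=26/81)
  d_3[0] = 5/27*1/9 + 5/18*2/9 + 35/162*1/9 + 26/81*2/9 = 259/1458
  d_3[1] = 5/27*2/3 + 5/18*1/9 + 35/162*1/3 + 26/81*4/9 = 269/729
  d_3[2] = 5/27*1/9 + 5/18*2/9 + 35/162*1/3 + 26/81*1/9 = 277/1458
  d_3[3] = 5/27*1/9 + 5/18*4/9 + 35/162*2/9 + 26/81*2/9 = 64/243
d_3 = (0=259/1458, 1=269/729, 2=277/1458, 3=64/243)
  d_4[0] = 259/1458*1/9 + 269/729*2/9 + 277/1458*1/9 + 64/243*2/9 = 1190/6561
  d_4[1] = 259/1458*2/3 + 269/729*1/9 + 277/1458*1/3 + 64/243*4/9 = 4459/13122
  d_4[2] = 259/1458*1/9 + 269/729*2/9 + 277/1458*1/3 + 64/243*1/9 = 425/2187
  d_4[3] = 259/1458*1/9 + 269/729*4/9 + 277/1458*2/9 + 64/243*2/9 = 3733/13122
d_4 = (0=1190/6561, 1=4459/13122, 2=425/2187, 3=3733/13122)

Answer: 1190/6561 4459/13122 425/2187 3733/13122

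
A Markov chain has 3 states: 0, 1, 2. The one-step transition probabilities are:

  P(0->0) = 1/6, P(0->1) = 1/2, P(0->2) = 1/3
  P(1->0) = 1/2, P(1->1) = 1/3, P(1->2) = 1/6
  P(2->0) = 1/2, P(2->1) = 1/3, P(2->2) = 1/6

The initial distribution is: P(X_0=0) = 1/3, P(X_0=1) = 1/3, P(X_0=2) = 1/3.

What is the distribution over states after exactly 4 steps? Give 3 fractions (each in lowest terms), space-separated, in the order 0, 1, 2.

Answer: 91/243 385/972 223/972

Derivation:
Propagating the distribution step by step (d_{t+1} = d_t * P):
d_0 = (0=1/3, 1=1/3, 2=1/3)
  d_1[0] = 1/3*1/6 + 1/3*1/2 + 1/3*1/2 = 7/18
  d_1[1] = 1/3*1/2 + 1/3*1/3 + 1/3*1/3 = 7/18
  d_1[2] = 1/3*1/3 + 1/3*1/6 + 1/3*1/6 = 2/9
d_1 = (0=7/18, 1=7/18, 2=2/9)
  d_2[0] = 7/18*1/6 + 7/18*1/2 + 2/9*1/2 = 10/27
  d_2[1] = 7/18*1/2 + 7/18*1/3 + 2/9*1/3 = 43/108
  d_2[2] = 7/18*1/3 + 7/18*1/6 + 2/9*1/6 = 25/108
d_2 = (0=10/27, 1=43/108, 2=25/108)
  d_3[0] = 10/27*1/6 + 43/108*1/2 + 25/108*1/2 = 61/162
  d_3[1] = 10/27*1/2 + 43/108*1/3 + 25/108*1/3 = 32/81
  d_3[2] = 10/27*1/3 + 43/108*1/6 + 25/108*1/6 = 37/162
d_3 = (0=61/162, 1=32/81, 2=37/162)
  d_4[0] = 61/162*1/6 + 32/81*1/2 + 37/162*1/2 = 91/243
  d_4[1] = 61/162*1/2 + 32/81*1/3 + 37/162*1/3 = 385/972
  d_4[2] = 61/162*1/3 + 32/81*1/6 + 37/162*1/6 = 223/972
d_4 = (0=91/243, 1=385/972, 2=223/972)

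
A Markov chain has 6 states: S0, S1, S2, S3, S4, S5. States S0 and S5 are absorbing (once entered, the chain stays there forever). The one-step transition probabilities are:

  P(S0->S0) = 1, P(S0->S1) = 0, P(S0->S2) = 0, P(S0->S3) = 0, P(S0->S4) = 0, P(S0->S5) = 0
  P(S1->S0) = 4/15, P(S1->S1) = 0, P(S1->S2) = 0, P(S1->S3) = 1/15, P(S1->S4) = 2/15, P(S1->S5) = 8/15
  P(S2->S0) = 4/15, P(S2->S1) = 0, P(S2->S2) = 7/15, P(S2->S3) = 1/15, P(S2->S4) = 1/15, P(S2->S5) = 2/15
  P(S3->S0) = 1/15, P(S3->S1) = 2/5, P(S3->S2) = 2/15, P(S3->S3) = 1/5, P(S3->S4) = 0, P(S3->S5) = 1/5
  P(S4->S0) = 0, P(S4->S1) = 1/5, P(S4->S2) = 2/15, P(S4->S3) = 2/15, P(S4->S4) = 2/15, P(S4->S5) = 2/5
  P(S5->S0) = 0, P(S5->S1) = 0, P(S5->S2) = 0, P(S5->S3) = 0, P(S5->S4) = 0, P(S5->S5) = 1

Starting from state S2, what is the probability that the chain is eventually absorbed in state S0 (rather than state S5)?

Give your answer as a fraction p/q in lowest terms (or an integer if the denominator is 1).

Let a_i = P(absorbed in S0 | start in state i).
Boundary conditions: a_S0 = 1, a_S5 = 0.
For each transient state i, a_i = sum_j P(i->j) * a_j:
  a_S1 = 4/15*a_S0 + 0*a_S1 + 0*a_S2 + 1/15*a_S3 + 2/15*a_S4 + 8/15*a_S5
  a_S2 = 4/15*a_S0 + 0*a_S1 + 7/15*a_S2 + 1/15*a_S3 + 1/15*a_S4 + 2/15*a_S5
  a_S3 = 1/15*a_S0 + 2/5*a_S1 + 2/15*a_S2 + 1/5*a_S3 + 0*a_S4 + 1/5*a_S5
  a_S4 = 0*a_S0 + 1/5*a_S1 + 2/15*a_S2 + 2/15*a_S3 + 2/15*a_S4 + 2/5*a_S5

Substituting a_S0 = 1 and a_S5 = 0, rearrange to (I - Q) a = r where r[i] = P(i -> S0):
  [1, 0, -1/15, -2/15] . (a_S1, a_S2, a_S3, a_S4) = 4/15
  [0, 8/15, -1/15, -1/15] . (a_S1, a_S2, a_S3, a_S4) = 4/15
  [-2/5, -2/15, 4/5, 0] . (a_S1, a_S2, a_S3, a_S4) = 1/15
  [-1/5, -2/15, -2/15, 13/15] . (a_S1, a_S2, a_S3, a_S4) = 0

Solving yields:
  a_S1 = 2621/8256
  a_S2 = 1565/2752
  a_S3 = 927/2752
  a_S4 = 585/2752

Starting state is S2, so the absorption probability is a_S2 = 1565/2752.

Answer: 1565/2752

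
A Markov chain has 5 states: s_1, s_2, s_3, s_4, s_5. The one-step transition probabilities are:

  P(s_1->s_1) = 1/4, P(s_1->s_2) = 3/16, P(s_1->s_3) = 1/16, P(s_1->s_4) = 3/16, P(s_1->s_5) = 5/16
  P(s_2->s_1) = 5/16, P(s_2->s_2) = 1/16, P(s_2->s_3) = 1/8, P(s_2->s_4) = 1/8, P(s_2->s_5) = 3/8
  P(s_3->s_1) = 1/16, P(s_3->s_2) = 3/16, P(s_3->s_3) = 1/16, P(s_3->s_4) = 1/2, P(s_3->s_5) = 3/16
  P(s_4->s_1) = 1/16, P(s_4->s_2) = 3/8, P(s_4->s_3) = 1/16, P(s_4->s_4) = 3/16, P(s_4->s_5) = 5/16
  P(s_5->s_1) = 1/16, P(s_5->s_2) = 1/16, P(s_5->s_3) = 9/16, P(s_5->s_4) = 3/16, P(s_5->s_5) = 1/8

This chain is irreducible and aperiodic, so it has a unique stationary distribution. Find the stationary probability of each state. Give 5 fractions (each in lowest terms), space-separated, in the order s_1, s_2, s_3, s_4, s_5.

The stationary distribution satisfies pi = pi * P, i.e.:
  pi_s_1 = 1/4*pi_s_1 + 5/16*pi_s_2 + 1/16*pi_s_3 + 1/16*pi_s_4 + 1/16*pi_s_5
  pi_s_2 = 3/16*pi_s_1 + 1/16*pi_s_2 + 3/16*pi_s_3 + 3/8*pi_s_4 + 1/16*pi_s_5
  pi_s_3 = 1/16*pi_s_1 + 1/8*pi_s_2 + 1/16*pi_s_3 + 1/16*pi_s_4 + 9/16*pi_s_5
  pi_s_4 = 3/16*pi_s_1 + 1/8*pi_s_2 + 1/2*pi_s_3 + 3/16*pi_s_4 + 3/16*pi_s_5
  pi_s_5 = 5/16*pi_s_1 + 3/8*pi_s_2 + 3/16*pi_s_3 + 5/16*pi_s_4 + 1/8*pi_s_5
with normalization: pi_s_1 + pi_s_2 + pi_s_3 + pi_s_4 + pi_s_5 = 1.

Using the first 4 balance equations plus normalization, the linear system A*pi = b is:
  [-3/4, 5/16, 1/16, 1/16, 1/16] . pi = 0
  [3/16, -15/16, 3/16, 3/8, 1/16] . pi = 0
  [1/16, 1/8, -15/16, 1/16, 9/16] . pi = 0
  [3/16, 1/8, 1/2, -13/16, 3/16] . pi = 0
  [1, 1, 1, 1, 1] . pi = 1

Solving yields:
  pi_s_1 = 12283/93163
  pi_s_2 = 16629/93163
  pi_s_3 = 18580/93163
  pi_s_4 = 22235/93163
  pi_s_5 = 3348/13309

Verification (pi * P):
  12283/93163*1/4 + 16629/93163*5/16 + 18580/93163*1/16 + 22235/93163*1/16 + 3348/13309*1/16 = 12283/93163 = pi_s_1  (ok)
  12283/93163*3/16 + 16629/93163*1/16 + 18580/93163*3/16 + 22235/93163*3/8 + 3348/13309*1/16 = 16629/93163 = pi_s_2  (ok)
  12283/93163*1/16 + 16629/93163*1/8 + 18580/93163*1/16 + 22235/93163*1/16 + 3348/13309*9/16 = 18580/93163 = pi_s_3  (ok)
  12283/93163*3/16 + 16629/93163*1/8 + 18580/93163*1/2 + 22235/93163*3/16 + 3348/13309*3/16 = 22235/93163 = pi_s_4  (ok)
  12283/93163*5/16 + 16629/93163*3/8 + 18580/93163*3/16 + 22235/93163*5/16 + 3348/13309*1/8 = 3348/13309 = pi_s_5  (ok)

Answer: 12283/93163 16629/93163 18580/93163 22235/93163 3348/13309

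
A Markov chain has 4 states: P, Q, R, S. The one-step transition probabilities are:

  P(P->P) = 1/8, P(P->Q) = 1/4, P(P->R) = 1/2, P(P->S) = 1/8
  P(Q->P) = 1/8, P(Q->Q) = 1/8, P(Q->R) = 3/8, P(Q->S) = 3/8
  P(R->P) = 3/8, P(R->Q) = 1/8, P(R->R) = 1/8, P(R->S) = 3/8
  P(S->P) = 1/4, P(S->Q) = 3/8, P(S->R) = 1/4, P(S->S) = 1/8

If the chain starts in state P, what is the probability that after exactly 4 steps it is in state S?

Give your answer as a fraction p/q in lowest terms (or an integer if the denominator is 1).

Computing P^4 by repeated multiplication:
P^1 =
  P: [1/8, 1/4, 1/2, 1/8]
  Q: [1/8, 1/8, 3/8, 3/8]
  R: [3/8, 1/8, 1/8, 3/8]
  S: [1/4, 3/8, 1/4, 1/8]
P^2 =
  P: [17/64, 11/64, 1/4, 5/16]
  Q: [17/64, 15/64, 1/4, 1/4]
  R: [13/64, 17/64, 11/32, 3/16]
  S: [13/64, 3/16, 21/64, 9/32]
P^3 =
  P: [29/128, 121/512, 157/512, 59/256]
  Q: [7/32, 113/512, 161/512, 63/256]
  R: [15/64, 101/512, 149/512, 71/256]
  S: [31/128, 113/512, 145/512, 65/256]
P^4 =
  P: [59/256, 27/128, 305/1024, 267/1024]
  Q: [15/64, 219/1024, 75/256, 265/1024]
  R: [119/512, 229/1024, 19/64, 253/1024]
  S: [233/1024, 7/32, 155/512, 257/1024]

(P^4)[P -> S] = 267/1024

Answer: 267/1024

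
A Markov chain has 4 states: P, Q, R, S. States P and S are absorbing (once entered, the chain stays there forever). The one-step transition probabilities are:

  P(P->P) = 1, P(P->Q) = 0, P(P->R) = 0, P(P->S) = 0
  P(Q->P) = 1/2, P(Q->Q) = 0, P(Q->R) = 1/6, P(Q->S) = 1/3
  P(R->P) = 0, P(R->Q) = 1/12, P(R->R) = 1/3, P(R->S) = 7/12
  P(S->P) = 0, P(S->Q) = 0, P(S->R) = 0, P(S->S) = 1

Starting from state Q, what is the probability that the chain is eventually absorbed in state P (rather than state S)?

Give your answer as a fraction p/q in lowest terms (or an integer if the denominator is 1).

Answer: 24/47

Derivation:
Let a_i = P(absorbed in P | start in state i).
Boundary conditions: a_P = 1, a_S = 0.
For each transient state i, a_i = sum_j P(i->j) * a_j:
  a_Q = 1/2*a_P + 0*a_Q + 1/6*a_R + 1/3*a_S
  a_R = 0*a_P + 1/12*a_Q + 1/3*a_R + 7/12*a_S

Substituting a_P = 1 and a_S = 0, rearrange to (I - Q) a = r where r[i] = P(i -> P):
  [1, -1/6] . (a_Q, a_R) = 1/2
  [-1/12, 2/3] . (a_Q, a_R) = 0

Solving yields:
  a_Q = 24/47
  a_R = 3/47

Starting state is Q, so the absorption probability is a_Q = 24/47.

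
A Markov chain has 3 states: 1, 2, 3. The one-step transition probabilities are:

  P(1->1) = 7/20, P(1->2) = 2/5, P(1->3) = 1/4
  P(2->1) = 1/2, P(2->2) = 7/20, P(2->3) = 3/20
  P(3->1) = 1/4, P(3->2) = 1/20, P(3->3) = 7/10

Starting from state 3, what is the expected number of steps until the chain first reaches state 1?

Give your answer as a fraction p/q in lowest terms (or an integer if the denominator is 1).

Answer: 56/15

Derivation:
Let h_i = expected steps to first reach 1 from state i.
Boundary: h_1 = 0.
First-step equations for the other states:
  h_2 = 1 + 1/2*h_1 + 7/20*h_2 + 3/20*h_3
  h_3 = 1 + 1/4*h_1 + 1/20*h_2 + 7/10*h_3

Substituting h_1 = 0 and rearranging gives the linear system (I - Q) h = 1:
  [13/20, -3/20] . (h_2, h_3) = 1
  [-1/20, 3/10] . (h_2, h_3) = 1

Solving yields:
  h_2 = 12/5
  h_3 = 56/15

Starting state is 3, so the expected hitting time is h_3 = 56/15.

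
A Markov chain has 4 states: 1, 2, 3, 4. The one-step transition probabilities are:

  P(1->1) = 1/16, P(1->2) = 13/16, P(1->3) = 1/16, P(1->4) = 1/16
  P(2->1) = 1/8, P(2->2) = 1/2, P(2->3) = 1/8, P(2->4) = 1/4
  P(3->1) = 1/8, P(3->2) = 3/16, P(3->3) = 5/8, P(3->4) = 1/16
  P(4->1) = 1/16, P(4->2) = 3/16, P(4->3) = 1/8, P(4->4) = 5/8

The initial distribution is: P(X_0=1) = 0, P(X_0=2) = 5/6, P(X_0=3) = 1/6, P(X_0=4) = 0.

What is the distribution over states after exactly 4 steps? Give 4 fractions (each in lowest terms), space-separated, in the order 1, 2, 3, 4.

Answer: 6587/65536 145283/393216 91717/393216 19449/65536

Derivation:
Propagating the distribution step by step (d_{t+1} = d_t * P):
d_0 = (1=0, 2=5/6, 3=1/6, 4=0)
  d_1[1] = 0*1/16 + 5/6*1/8 + 1/6*1/8 + 0*1/16 = 1/8
  d_1[2] = 0*13/16 + 5/6*1/2 + 1/6*3/16 + 0*3/16 = 43/96
  d_1[3] = 0*1/16 + 5/6*1/8 + 1/6*5/8 + 0*1/8 = 5/24
  d_1[4] = 0*1/16 + 5/6*1/4 + 1/6*1/16 + 0*5/8 = 7/32
d_1 = (1=1/8, 2=43/96, 3=5/24, 4=7/32)
  d_2[1] = 1/8*1/16 + 43/96*1/8 + 5/24*1/8 + 7/32*1/16 = 53/512
  d_2[2] = 1/8*13/16 + 43/96*1/2 + 5/24*3/16 + 7/32*3/16 = 623/1536
  d_2[3] = 1/8*1/16 + 43/96*1/8 + 5/24*5/8 + 7/32*1/8 = 85/384
  d_2[4] = 1/8*1/16 + 43/96*1/4 + 5/24*1/16 + 7/32*5/8 = 69/256
d_2 = (1=53/512, 2=623/1536, 3=85/384, 4=69/256)
  d_3[1] = 53/512*1/16 + 623/1536*1/8 + 85/384*1/8 + 69/256*1/16 = 833/8192
  d_3[2] = 53/512*13/16 + 623/1536*1/2 + 85/384*3/16 + 69/256*3/16 = 9313/24576
  d_3[3] = 53/512*1/16 + 623/1536*1/8 + 85/384*5/8 + 69/256*1/8 = 5633/24576
  d_3[4] = 53/512*1/16 + 623/1536*1/4 + 85/384*1/16 + 69/256*5/8 = 2377/8192
d_3 = (1=833/8192, 2=9313/24576, 3=5633/24576, 4=2377/8192)
  d_4[1] = 833/8192*1/16 + 9313/24576*1/8 + 5633/24576*1/8 + 2377/8192*1/16 = 6587/65536
  d_4[2] = 833/8192*13/16 + 9313/24576*1/2 + 5633/24576*3/16 + 2377/8192*3/16 = 145283/393216
  d_4[3] = 833/8192*1/16 + 9313/24576*1/8 + 5633/24576*5/8 + 2377/8192*1/8 = 91717/393216
  d_4[4] = 833/8192*1/16 + 9313/24576*1/4 + 5633/24576*1/16 + 2377/8192*5/8 = 19449/65536
d_4 = (1=6587/65536, 2=145283/393216, 3=91717/393216, 4=19449/65536)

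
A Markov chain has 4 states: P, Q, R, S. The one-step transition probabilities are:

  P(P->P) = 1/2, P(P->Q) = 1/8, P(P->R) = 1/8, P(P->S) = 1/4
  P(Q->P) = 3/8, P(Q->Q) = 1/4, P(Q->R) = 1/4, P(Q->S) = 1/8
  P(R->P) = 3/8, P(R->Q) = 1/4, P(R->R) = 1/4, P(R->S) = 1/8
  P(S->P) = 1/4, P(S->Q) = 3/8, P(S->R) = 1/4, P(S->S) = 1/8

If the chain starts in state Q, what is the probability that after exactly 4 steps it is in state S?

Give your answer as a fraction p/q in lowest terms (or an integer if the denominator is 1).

Answer: 719/4096

Derivation:
Computing P^4 by repeated multiplication:
P^1 =
  P: [1/2, 1/8, 1/8, 1/4]
  Q: [3/8, 1/4, 1/4, 1/8]
  R: [3/8, 1/4, 1/4, 1/8]
  S: [1/4, 3/8, 1/4, 1/8]
P^2 =
  P: [13/32, 7/32, 3/16, 3/16]
  Q: [13/32, 7/32, 13/64, 11/64]
  R: [13/32, 7/32, 13/64, 11/64]
  S: [25/64, 15/64, 7/32, 5/32]
P^3 =
  P: [103/256, 57/256, 51/256, 45/256]
  Q: [207/512, 113/512, 51/256, 45/256]
  R: [207/512, 113/512, 51/256, 45/256]
  S: [207/512, 113/512, 103/512, 89/512]
P^4 =
  P: [413/1024, 227/1024, 409/2048, 359/2048]
  Q: [1653/4096, 907/4096, 817/4096, 719/4096]
  R: [1653/4096, 907/4096, 817/4096, 719/4096]
  S: [827/2048, 453/2048, 817/4096, 719/4096]

(P^4)[Q -> S] = 719/4096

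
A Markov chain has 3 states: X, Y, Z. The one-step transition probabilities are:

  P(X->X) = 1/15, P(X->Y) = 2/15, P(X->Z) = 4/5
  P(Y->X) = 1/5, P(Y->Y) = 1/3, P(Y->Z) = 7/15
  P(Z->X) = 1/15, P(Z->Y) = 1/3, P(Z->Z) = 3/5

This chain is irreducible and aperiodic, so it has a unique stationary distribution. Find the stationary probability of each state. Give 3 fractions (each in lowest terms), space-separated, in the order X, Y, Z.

Answer: 25/231 24/77 134/231

Derivation:
The stationary distribution satisfies pi = pi * P, i.e.:
  pi_X = 1/15*pi_X + 1/5*pi_Y + 1/15*pi_Z
  pi_Y = 2/15*pi_X + 1/3*pi_Y + 1/3*pi_Z
  pi_Z = 4/5*pi_X + 7/15*pi_Y + 3/5*pi_Z
with normalization: pi_X + pi_Y + pi_Z = 1.

Using the first 2 balance equations plus normalization, the linear system A*pi = b is:
  [-14/15, 1/5, 1/15] . pi = 0
  [2/15, -2/3, 1/3] . pi = 0
  [1, 1, 1] . pi = 1

Solving yields:
  pi_X = 25/231
  pi_Y = 24/77
  pi_Z = 134/231

Verification (pi * P):
  25/231*1/15 + 24/77*1/5 + 134/231*1/15 = 25/231 = pi_X  (ok)
  25/231*2/15 + 24/77*1/3 + 134/231*1/3 = 24/77 = pi_Y  (ok)
  25/231*4/5 + 24/77*7/15 + 134/231*3/5 = 134/231 = pi_Z  (ok)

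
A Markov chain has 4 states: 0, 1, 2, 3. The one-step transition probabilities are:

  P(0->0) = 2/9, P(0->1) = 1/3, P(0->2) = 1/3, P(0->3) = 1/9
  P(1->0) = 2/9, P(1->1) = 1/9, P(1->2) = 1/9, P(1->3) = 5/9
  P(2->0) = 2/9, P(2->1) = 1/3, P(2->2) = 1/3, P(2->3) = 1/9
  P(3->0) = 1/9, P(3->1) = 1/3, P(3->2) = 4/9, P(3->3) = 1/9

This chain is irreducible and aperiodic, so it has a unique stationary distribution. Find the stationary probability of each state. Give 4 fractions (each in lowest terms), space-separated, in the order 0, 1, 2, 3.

Answer: 175/891 3/11 266/891 23/99

Derivation:
The stationary distribution satisfies pi = pi * P, i.e.:
  pi_0 = 2/9*pi_0 + 2/9*pi_1 + 2/9*pi_2 + 1/9*pi_3
  pi_1 = 1/3*pi_0 + 1/9*pi_1 + 1/3*pi_2 + 1/3*pi_3
  pi_2 = 1/3*pi_0 + 1/9*pi_1 + 1/3*pi_2 + 4/9*pi_3
  pi_3 = 1/9*pi_0 + 5/9*pi_1 + 1/9*pi_2 + 1/9*pi_3
with normalization: pi_0 + pi_1 + pi_2 + pi_3 = 1.

Using the first 3 balance equations plus normalization, the linear system A*pi = b is:
  [-7/9, 2/9, 2/9, 1/9] . pi = 0
  [1/3, -8/9, 1/3, 1/3] . pi = 0
  [1/3, 1/9, -2/3, 4/9] . pi = 0
  [1, 1, 1, 1] . pi = 1

Solving yields:
  pi_0 = 175/891
  pi_1 = 3/11
  pi_2 = 266/891
  pi_3 = 23/99

Verification (pi * P):
  175/891*2/9 + 3/11*2/9 + 266/891*2/9 + 23/99*1/9 = 175/891 = pi_0  (ok)
  175/891*1/3 + 3/11*1/9 + 266/891*1/3 + 23/99*1/3 = 3/11 = pi_1  (ok)
  175/891*1/3 + 3/11*1/9 + 266/891*1/3 + 23/99*4/9 = 266/891 = pi_2  (ok)
  175/891*1/9 + 3/11*5/9 + 266/891*1/9 + 23/99*1/9 = 23/99 = pi_3  (ok)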